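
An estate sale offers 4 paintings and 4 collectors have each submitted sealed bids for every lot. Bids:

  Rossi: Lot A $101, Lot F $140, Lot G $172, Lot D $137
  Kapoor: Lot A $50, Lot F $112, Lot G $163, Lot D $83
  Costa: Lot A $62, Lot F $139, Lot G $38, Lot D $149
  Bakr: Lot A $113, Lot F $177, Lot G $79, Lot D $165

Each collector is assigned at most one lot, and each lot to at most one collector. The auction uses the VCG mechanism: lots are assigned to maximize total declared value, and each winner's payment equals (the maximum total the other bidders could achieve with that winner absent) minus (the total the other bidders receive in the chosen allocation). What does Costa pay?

Costa pays $36.

Efficient allocation: Rossi→Lot A ($101), Kapoor→Lot G ($163), Costa→Lot D ($149), Bakr→Lot F ($177); total welfare W = $590.
Costa receives Lot D at value $149, so the others get W − 149 = $441.
Without Costa: best allocation of the remaining 3 bidders over all 4 lots is Rossi→Lot D ($137), Kapoor→Lot G ($163), Bakr→Lot F ($177), total $477.
VCG payment = (others' best without Costa) − (others' welfare with Costa) = 477 − 441 = $36.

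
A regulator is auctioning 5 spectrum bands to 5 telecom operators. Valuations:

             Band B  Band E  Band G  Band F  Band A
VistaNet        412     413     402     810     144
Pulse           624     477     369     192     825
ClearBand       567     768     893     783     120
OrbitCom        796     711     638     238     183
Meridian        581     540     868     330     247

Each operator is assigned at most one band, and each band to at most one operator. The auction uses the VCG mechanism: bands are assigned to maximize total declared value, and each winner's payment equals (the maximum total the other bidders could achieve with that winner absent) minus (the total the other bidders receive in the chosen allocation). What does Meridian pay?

Meridian pays $125M.

Efficient allocation: VistaNet→Band F ($810M), Pulse→Band A ($825M), ClearBand→Band E ($768M), OrbitCom→Band B ($796M), Meridian→Band G ($868M); total welfare W = $4067M.
Meridian receives Band G at value $868M, so the others get W − 868 = $3199M.
Without Meridian: best allocation of the remaining 4 bidders over all 5 bands is VistaNet→Band F ($810M), Pulse→Band A ($825M), ClearBand→Band G ($893M), OrbitCom→Band B ($796M), total $3324M.
VCG payment = (others' best without Meridian) − (others' welfare with Meridian) = 3324 − 3199 = $125M.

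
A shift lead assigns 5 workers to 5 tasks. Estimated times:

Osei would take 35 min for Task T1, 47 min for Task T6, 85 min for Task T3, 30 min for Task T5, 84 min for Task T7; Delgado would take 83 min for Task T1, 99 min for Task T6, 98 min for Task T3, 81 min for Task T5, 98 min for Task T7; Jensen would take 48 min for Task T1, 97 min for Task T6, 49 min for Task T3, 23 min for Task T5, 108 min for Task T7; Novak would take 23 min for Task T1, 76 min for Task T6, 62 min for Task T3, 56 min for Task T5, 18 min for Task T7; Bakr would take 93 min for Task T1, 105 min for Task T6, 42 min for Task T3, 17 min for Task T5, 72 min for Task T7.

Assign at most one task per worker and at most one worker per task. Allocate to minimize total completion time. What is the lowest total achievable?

Min total: 213 min

Optimal: Osei→Task T6 (47 min), Delgado→Task T1 (83 min), Jensen→Task T5 (23 min), Novak→Task T7 (18 min), Bakr→Task T3 (42 min) — total 47+83+23+18+42 = 213 min.
Row-greedy (each worker in turn takes its cheapest remaining task) gives 285 min, worse by 72.
No other one-to-one assignment undercuts 213 min.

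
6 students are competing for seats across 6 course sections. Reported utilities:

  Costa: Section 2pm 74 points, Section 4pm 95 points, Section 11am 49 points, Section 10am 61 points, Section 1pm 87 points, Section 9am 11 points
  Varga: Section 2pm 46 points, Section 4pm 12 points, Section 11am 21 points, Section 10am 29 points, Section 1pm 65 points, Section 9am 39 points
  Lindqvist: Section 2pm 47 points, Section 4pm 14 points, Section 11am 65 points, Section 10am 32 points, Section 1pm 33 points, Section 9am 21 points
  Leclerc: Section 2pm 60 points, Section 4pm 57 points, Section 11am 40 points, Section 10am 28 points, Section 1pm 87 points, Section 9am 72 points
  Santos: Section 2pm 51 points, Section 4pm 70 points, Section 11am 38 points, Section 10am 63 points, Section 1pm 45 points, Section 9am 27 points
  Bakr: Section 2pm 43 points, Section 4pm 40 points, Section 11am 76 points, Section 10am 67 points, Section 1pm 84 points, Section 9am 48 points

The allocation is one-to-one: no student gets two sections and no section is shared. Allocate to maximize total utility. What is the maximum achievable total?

Max total: 425 points

Optimal: Costa→Section 4pm (95 points), Varga→Section 2pm (46 points), Lindqvist→Section 11am (65 points), Leclerc→Section 9am (72 points), Santos→Section 10am (63 points), Bakr→Section 1pm (84 points) — total 95+46+65+72+63+84 = 425 points.
Column-greedy (each section in turn goes to its best remaining student) gives 378 points, worse by 47.
Next-best assignment: Costa→Section 4pm, Varga→Section 1pm, Lindqvist→Section 2pm, Leclerc→Section 9am, Santos→Section 10am, Bakr→Section 11am = 418 points.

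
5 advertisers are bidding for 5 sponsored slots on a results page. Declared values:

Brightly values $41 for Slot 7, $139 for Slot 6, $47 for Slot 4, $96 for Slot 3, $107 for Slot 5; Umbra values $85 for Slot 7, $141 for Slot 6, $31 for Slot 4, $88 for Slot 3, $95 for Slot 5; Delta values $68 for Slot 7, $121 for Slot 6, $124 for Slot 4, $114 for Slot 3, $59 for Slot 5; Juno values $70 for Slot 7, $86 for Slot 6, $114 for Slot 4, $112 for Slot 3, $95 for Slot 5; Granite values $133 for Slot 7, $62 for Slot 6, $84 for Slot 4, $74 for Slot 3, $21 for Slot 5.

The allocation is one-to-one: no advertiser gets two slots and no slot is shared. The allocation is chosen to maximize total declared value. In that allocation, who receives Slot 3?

Treat this as an assignment problem: match each advertiser to one slot.
Optimal: Brightly→Slot 5 ($107), Umbra→Slot 6 ($141), Delta→Slot 4 ($124), Juno→Slot 3 ($112), Granite→Slot 7 ($133) — total 107+141+124+112+133 = $617.
Row-greedy (each advertiser in turn takes its best remaining slot) gives $603, worse by 14.
Next-best assignment: Brightly→Slot 5, Umbra→Slot 6, Delta→Slot 3, Juno→Slot 4, Granite→Slot 7 = $609.
Juno's own top slot is Slot 4 ($114), but forcing Juno→Slot 4 and reassigning the rest optimally gives only $609 — worse by 8.

Juno receives Slot 3.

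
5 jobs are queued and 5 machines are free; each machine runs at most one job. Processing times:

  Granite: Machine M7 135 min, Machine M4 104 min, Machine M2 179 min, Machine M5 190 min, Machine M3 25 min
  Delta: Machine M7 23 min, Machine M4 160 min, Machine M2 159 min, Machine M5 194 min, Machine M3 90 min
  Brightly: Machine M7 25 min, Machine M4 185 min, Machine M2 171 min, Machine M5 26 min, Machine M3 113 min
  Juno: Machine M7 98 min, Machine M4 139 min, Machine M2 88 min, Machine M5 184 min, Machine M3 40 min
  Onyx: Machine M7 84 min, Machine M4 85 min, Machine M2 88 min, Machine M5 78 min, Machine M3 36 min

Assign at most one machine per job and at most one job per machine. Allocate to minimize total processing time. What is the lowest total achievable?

Minimum total: 247 min

Optimal: Granite→Machine M3 (25 min), Delta→Machine M7 (23 min), Brightly→Machine M5 (26 min), Juno→Machine M2 (88 min), Onyx→Machine M4 (85 min) — total 25+23+26+88+85 = 247 min.
No other one-to-one assignment undercuts 247 min.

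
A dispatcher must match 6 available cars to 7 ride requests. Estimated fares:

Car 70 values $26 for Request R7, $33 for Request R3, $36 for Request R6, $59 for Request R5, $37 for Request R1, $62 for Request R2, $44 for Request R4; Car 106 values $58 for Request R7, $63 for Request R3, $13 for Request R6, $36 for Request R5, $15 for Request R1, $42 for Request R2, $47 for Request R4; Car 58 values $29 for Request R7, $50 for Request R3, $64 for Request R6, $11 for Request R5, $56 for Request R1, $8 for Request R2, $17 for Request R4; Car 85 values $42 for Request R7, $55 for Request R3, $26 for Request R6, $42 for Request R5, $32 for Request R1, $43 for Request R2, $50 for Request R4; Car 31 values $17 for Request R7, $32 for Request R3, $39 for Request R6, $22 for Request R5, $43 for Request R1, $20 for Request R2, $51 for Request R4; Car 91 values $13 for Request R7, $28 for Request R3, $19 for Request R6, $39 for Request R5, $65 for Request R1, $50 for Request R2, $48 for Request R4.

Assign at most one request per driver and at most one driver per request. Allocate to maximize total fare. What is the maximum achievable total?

Maximum total: $355

Optimal: Car 70→Request R2 ($62), Car 106→Request R7 ($58), Car 58→Request R6 ($64), Car 85→Request R3 ($55), Car 31→Request R4 ($51), Car 91→Request R1 ($65) — total 62+58+64+55+51+65 = $355.
Column-greedy (each request in turn goes to its best remaining driver) gives $321, worse by 34.
Next-best assignment: Car 70→Request R5, Car 106→Request R7, Car 58→Request R6, Car 85→Request R3, Car 31→Request R4, Car 91→Request R1 = $352.
Swapping Car 85↔Car 106 (Car 85→Request R7 $42, Car 106→Request R3 $63) loses 8.
Every other assignment is strictly worse.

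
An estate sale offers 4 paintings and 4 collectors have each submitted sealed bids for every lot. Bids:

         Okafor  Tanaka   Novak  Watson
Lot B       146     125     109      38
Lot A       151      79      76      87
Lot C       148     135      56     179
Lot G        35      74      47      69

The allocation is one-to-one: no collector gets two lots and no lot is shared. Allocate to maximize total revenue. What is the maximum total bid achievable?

Max total: $513

This is the linear assignment problem.
Optimal: Okafor→Lot A ($151), Tanaka→Lot G ($74), Novak→Lot B ($109), Watson→Lot C ($179) — total 151+74+109+179 = $513.
Next-best assignment: Okafor→Lot A, Tanaka→Lot B, Novak→Lot G, Watson→Lot C = $502.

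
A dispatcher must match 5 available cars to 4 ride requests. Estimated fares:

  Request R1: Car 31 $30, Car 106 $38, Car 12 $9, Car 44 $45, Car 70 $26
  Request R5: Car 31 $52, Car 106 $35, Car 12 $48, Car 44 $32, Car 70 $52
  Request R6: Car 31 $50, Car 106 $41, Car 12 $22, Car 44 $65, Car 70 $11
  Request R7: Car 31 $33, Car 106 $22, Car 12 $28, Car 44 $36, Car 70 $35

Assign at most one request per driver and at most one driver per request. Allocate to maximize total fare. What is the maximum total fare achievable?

Maximum total: $190

Optimal: Car 106→Request R1 ($38), Car 31→Request R5 ($52), Car 44→Request R6 ($65), Car 70→Request R7 ($35) — total 38+52+65+35 = $190.
Column-greedy (each request in turn goes to its best remaining driver) gives $173, worse by 17.
Swapping Car 31↔Car 44 (Car 31→Request R6 $50, Car 44→Request R5 $32) loses 35.
Every other assignment is strictly worse.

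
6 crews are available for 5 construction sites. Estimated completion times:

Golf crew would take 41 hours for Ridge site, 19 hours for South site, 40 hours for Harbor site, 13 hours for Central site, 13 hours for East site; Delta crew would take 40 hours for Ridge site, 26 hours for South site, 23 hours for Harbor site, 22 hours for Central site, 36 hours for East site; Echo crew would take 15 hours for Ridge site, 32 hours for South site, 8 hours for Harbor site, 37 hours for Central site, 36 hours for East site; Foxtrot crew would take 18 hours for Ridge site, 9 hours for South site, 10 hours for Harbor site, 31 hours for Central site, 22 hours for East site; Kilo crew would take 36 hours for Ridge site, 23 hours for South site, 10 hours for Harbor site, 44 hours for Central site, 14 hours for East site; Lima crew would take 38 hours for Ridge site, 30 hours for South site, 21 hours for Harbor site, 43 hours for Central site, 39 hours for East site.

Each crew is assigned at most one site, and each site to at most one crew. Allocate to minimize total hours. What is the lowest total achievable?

Minimum total: 69 hours

Treat this as an assignment problem: match each crew to one site.
Optimal: Echo crew→Ridge site (15 hours), Foxtrot crew→South site (9 hours), Kilo crew→Harbor site (10 hours), Delta crew→Central site (22 hours), Golf crew→East site (13 hours) — total 15+9+10+22+13 = 69 hours.
Column-greedy (each site in turn goes to its cheapest remaining crew) gives 83 hours, worse by 14.
Next-best assignment: Echo crew→Ridge site, Foxtrot crew→South site, Lima crew→Harbor site, Golf crew→Central site, Kilo crew→East site = 72 hours.
Swapping Golf crew↔Kilo crew (Golf crew→Harbor site 40 hours, Kilo crew→East site 14 hours) adds 31.
Every other assignment is strictly worse.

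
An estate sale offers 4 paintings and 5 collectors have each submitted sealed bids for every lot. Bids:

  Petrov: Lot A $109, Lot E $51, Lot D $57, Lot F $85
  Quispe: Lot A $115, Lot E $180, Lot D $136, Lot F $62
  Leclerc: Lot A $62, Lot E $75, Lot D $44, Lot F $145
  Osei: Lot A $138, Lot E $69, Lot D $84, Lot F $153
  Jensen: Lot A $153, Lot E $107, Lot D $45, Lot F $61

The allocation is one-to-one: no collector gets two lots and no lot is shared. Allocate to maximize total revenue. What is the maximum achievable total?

Maximum total: $562

This is a one-to-one assignment (maximum-weight bipartite matching).
Optimal: Jensen→Lot A ($153), Quispe→Lot E ($180), Osei→Lot D ($84), Leclerc→Lot F ($145) — total 153+180+84+145 = $562.
Max-entry greedy (repeatedly take the single best remaining cell) gives $543, worse by 19.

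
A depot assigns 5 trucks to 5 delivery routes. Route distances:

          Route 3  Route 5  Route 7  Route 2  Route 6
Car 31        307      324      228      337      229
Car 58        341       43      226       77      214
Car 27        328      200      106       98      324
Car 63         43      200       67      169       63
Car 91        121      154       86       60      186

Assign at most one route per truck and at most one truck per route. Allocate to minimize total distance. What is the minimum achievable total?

Minimum total: 481 km

Optimal: Car 31→Route 6 (229 km), Car 58→Route 5 (43 km), Car 27→Route 7 (106 km), Car 63→Route 3 (43 km), Car 91→Route 2 (60 km) — total 229+43+106+43+60 = 481 km.
Row-greedy (each truck in turn takes its cheapest remaining route) gives 598 km, worse by 117.
No other one-to-one assignment undercuts 481 km.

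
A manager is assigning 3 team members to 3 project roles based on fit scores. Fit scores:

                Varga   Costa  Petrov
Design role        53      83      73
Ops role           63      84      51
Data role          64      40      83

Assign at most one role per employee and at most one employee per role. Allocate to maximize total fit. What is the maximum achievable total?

Maximum total: 229 pts

Optimal: Varga→Ops role (63 pts), Costa→Design role (83 pts), Petrov→Data role (83 pts) — total 63+83+83 = 229 pts.
Max-entry greedy (repeatedly take the single best remaining cell) gives 220 pts, worse by 9.
No other one-to-one assignment exceeds 229 pts.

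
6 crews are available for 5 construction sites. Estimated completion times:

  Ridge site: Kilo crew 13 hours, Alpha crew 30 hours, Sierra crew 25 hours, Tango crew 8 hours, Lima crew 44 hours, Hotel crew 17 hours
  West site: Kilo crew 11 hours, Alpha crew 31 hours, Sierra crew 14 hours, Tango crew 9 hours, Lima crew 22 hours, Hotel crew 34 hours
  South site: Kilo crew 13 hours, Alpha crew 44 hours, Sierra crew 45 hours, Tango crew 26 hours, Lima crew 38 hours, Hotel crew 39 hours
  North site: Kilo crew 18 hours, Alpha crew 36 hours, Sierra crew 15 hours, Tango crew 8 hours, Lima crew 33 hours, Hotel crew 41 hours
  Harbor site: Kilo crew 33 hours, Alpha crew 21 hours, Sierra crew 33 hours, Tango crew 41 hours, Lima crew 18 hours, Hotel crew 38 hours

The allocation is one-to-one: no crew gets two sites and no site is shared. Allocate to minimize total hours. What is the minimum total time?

Min total: 70 hours

This is the linear assignment problem.
Optimal: Hotel crew→Ridge site (17 hours), Sierra crew→West site (14 hours), Kilo crew→South site (13 hours), Tango crew→North site (8 hours), Lima crew→Harbor site (18 hours) — total 17+14+13+8+18 = 70 hours.
Min-entry greedy (repeatedly take the single cheapest remaining cell) gives 91 hours, worse by 21.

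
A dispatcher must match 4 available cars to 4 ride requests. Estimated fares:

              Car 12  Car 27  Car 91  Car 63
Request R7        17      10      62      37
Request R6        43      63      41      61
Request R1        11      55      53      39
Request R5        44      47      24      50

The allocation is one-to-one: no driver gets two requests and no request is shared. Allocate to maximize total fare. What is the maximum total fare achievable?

Optimal: Car 12→Request R5 ($44), Car 27→Request R1 ($55), Car 91→Request R7 ($62), Car 63→Request R6 ($61) — total 44+55+62+61 = $222.
Next-best assignment: Car 12→Request R6, Car 27→Request R1, Car 91→Request R7, Car 63→Request R5 = $210.
Swapping Car 27↔Car 91 (Car 27→Request R7 $10, Car 91→Request R1 $53) loses 54.
Every other assignment is strictly worse.

Maximum total: $222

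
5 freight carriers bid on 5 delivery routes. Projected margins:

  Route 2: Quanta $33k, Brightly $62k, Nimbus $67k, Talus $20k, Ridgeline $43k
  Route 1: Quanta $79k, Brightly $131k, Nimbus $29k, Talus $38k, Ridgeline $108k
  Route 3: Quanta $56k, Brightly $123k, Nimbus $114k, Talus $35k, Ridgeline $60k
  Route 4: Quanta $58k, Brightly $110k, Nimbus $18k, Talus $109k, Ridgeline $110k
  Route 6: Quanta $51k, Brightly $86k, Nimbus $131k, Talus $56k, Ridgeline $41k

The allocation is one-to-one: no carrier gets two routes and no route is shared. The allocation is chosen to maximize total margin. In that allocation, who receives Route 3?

Optimal: Quanta→Route 2 ($33k), Brightly→Route 3 ($123k), Nimbus→Route 6 ($131k), Talus→Route 4 ($109k), Ridgeline→Route 1 ($108k) — total 33+123+131+109+108 = $504k.
Column-greedy (each route in turn goes to its best remaining carrier) gives $418k, worse by 86.
Next-best assignment: Quanta→Route 1, Brightly→Route 3, Nimbus→Route 6, Talus→Route 4, Ridgeline→Route 2 = $485k.
Brightly's own top route is Route 1 ($131k), but forcing Brightly→Route 1 and reassigning the rest optimally gives only $470k — worse by 34.

Brightly receives Route 3.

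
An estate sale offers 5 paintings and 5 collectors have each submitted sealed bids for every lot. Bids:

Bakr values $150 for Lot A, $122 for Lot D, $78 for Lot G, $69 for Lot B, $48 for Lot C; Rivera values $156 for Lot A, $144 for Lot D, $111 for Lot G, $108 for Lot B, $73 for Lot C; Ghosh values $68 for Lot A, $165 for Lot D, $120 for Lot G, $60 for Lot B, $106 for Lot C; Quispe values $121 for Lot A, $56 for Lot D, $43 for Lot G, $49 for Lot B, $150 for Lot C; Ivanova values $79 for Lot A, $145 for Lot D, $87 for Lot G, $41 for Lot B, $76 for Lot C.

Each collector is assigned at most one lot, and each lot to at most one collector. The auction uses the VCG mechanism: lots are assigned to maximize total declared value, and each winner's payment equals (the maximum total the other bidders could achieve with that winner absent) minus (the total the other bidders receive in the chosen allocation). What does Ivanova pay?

Ivanova pays $48.

Efficient allocation: Bakr→Lot A ($150), Rivera→Lot B ($108), Ghosh→Lot G ($120), Quispe→Lot C ($150), Ivanova→Lot D ($145); total welfare W = $673.
Ivanova receives Lot D at value $145, so the others get W − 145 = $528.
Without Ivanova: best allocation of the remaining 4 bidders over all 5 lots is Bakr→Lot A ($150), Rivera→Lot G ($111), Ghosh→Lot D ($165), Quispe→Lot C ($150), total $576.
VCG payment = (others' best without Ivanova) − (others' welfare with Ivanova) = 576 − 528 = $48.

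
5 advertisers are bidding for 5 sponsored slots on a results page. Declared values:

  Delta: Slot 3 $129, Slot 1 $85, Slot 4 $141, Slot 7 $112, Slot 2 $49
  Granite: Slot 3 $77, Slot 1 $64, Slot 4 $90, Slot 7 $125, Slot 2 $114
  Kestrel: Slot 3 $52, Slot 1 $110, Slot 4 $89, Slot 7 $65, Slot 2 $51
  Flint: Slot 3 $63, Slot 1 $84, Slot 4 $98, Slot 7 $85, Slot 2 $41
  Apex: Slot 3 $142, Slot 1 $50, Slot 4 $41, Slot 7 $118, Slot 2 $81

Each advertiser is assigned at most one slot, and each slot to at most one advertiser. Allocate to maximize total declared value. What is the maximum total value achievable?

Optimal: Delta→Slot 4 ($141), Granite→Slot 2 ($114), Kestrel→Slot 1 ($110), Flint→Slot 7 ($85), Apex→Slot 3 ($142) — total 141+114+110+85+142 = $592.
Column-greedy (each slot in turn goes to its best remaining advertiser) gives $559, worse by 33.

Max total: $592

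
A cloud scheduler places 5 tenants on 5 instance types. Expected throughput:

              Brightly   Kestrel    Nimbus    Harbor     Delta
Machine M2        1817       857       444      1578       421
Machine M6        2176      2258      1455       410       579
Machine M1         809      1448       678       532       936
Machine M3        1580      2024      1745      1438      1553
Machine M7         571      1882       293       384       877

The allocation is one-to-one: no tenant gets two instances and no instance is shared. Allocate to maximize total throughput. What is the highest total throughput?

Optimal: Brightly→Machine M6 (2176 ops/s), Kestrel→Machine M7 (1882 ops/s), Nimbus→Machine M3 (1745 ops/s), Harbor→Machine M2 (1578 ops/s), Delta→Machine M1 (936 ops/s) — total 2176+1882+1745+1578+936 = 8317 ops/s.
Row-greedy (each tenant in turn takes its best remaining instance) gives 7333 ops/s, worse by 984.
Next-best assignment: Brightly→Machine M6, Kestrel→Machine M7, Nimbus→Machine M1, Harbor→Machine M2, Delta→Machine M3 = 7867 ops/s.
Every other assignment is strictly worse.

Max total: 8317 ops/s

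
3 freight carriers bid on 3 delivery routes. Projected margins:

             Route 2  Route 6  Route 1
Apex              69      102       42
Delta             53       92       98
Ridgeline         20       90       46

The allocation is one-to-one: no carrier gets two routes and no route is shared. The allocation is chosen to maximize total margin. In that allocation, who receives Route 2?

Optimal: Apex→Route 2 ($69k), Delta→Route 1 ($98k), Ridgeline→Route 6 ($90k) — total 69+98+90 = $257k.
Checked against all permutations: $257k is optimal.
Apex's own top route is Route 6 ($102k), but forcing Apex→Route 6 and reassigning the rest optimally gives only $220k — worse by 37.

Apex receives Route 2.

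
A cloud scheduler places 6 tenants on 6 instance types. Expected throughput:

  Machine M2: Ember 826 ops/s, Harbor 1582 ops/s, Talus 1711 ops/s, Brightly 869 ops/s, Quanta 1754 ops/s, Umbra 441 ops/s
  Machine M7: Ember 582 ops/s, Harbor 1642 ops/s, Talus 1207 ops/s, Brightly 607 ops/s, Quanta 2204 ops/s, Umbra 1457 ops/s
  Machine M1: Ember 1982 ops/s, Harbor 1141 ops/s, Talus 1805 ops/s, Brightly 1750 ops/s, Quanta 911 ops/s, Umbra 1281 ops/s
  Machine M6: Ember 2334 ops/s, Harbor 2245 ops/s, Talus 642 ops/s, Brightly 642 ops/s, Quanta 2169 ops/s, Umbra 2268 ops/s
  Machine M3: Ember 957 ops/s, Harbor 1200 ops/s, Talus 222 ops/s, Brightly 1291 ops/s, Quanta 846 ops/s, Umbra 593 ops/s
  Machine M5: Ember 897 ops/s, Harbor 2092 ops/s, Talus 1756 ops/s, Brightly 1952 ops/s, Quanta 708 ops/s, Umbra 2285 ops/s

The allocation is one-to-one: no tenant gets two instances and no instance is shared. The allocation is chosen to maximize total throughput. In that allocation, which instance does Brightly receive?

Optimal: Ember→Machine M1 (1982 ops/s), Harbor→Machine M6 (2245 ops/s), Talus→Machine M2 (1711 ops/s), Brightly→Machine M3 (1291 ops/s), Quanta→Machine M7 (2204 ops/s), Umbra→Machine M5 (2285 ops/s) — total 1982+2245+1711+1291+2204+2285 = 11718 ops/s.
Column-greedy (each instance in turn goes to its best remaining tenant) gives 10693 ops/s, worse by 1025.
Brightly's own top instance is Machine M5 (1952 ops/s), but forcing Brightly→Machine M5 and reassigning the rest optimally gives only 11317 ops/s — worse by 401.

Brightly receives Machine M3.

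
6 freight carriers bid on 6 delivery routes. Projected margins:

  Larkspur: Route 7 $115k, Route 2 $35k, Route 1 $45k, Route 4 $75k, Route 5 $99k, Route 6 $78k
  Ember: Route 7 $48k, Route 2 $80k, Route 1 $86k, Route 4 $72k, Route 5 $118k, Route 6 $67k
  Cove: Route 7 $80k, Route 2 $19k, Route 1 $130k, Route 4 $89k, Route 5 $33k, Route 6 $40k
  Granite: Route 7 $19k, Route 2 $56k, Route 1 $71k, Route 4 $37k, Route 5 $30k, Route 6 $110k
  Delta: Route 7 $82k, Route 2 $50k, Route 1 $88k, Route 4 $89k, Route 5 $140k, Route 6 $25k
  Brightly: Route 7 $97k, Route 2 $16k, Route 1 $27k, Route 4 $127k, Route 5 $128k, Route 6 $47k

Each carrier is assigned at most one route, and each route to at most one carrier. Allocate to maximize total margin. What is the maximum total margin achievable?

Max total: $702k

This is a one-to-one assignment (maximum-weight bipartite matching).
Optimal: Larkspur→Route 7 ($115k), Ember→Route 2 ($80k), Cove→Route 1 ($130k), Granite→Route 6 ($110k), Delta→Route 5 ($140k), Brightly→Route 4 ($127k) — total 115+80+130+110+140+127 = $702k.
Row-greedy (each carrier in turn takes its best remaining route) gives $578k, worse by 124.
Next-best assignment: Larkspur→Route 7, Ember→Route 2, Cove→Route 1, Granite→Route 6, Delta→Route 4, Brightly→Route 5 = $652k.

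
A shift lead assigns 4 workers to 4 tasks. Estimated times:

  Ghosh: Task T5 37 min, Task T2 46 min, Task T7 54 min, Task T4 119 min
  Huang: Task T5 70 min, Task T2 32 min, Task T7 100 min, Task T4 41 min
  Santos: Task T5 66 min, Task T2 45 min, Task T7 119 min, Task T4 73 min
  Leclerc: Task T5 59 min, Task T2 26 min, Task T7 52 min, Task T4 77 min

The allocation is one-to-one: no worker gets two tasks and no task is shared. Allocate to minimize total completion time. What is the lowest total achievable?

Treat this as an assignment problem: match each worker to one task.
Optimal: Ghosh→Task T5 (37 min), Huang→Task T4 (41 min), Santos→Task T2 (45 min), Leclerc→Task T7 (52 min) — total 37+41+45+52 = 175 min.
Row-greedy (each worker in turn takes its cheapest remaining task) gives 194 min, worse by 19.
Next-best assignment: Ghosh→Task T7, Huang→Task T4, Santos→Task T5, Leclerc→Task T2 = 187 min.
Swapping Huang↔Santos (Huang→Task T2 32 min, Santos→Task T4 73 min) adds 19.

Minimum total: 175 min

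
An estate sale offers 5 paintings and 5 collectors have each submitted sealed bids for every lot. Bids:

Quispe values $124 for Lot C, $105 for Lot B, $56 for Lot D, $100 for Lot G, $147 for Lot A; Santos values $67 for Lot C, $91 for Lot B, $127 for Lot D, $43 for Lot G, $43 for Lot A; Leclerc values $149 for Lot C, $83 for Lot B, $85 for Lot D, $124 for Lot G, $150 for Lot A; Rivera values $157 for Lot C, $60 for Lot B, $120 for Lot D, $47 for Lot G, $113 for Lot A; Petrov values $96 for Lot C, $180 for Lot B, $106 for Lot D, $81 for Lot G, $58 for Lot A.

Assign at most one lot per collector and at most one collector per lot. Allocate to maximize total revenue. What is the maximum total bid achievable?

Maximum total: $735

Optimal: Quispe→Lot A ($147), Santos→Lot D ($127), Leclerc→Lot G ($124), Rivera→Lot C ($157), Petrov→Lot B ($180) — total 147+127+124+157+180 = $735.
Max-entry greedy (repeatedly take the single best remaining cell) gives $714, worse by 21.
Next-best assignment: Quispe→Lot G, Santos→Lot D, Leclerc→Lot A, Rivera→Lot C, Petrov→Lot B = $714.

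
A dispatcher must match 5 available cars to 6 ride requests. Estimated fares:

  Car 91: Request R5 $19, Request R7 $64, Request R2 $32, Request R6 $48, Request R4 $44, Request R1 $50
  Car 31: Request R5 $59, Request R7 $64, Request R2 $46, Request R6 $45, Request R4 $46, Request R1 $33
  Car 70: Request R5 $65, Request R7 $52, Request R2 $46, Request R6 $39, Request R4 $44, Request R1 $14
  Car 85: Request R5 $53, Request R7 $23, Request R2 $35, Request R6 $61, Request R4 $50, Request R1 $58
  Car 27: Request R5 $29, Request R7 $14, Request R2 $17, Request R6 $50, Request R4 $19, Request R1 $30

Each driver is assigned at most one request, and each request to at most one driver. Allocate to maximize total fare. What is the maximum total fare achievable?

Max total: $283

This is the linear assignment problem.
Optimal: Car 91→Request R7 ($64), Car 31→Request R2 ($46), Car 70→Request R5 ($65), Car 85→Request R1 ($58), Car 27→Request R6 ($50) — total 64+46+65+58+50 = $283.
Max-entry greedy (repeatedly take the single best remaining cell) gives $266, worse by 17.
Swapping Car 91↔Car 27 (Car 91→Request R6 $48, Car 27→Request R7 $14) loses 52.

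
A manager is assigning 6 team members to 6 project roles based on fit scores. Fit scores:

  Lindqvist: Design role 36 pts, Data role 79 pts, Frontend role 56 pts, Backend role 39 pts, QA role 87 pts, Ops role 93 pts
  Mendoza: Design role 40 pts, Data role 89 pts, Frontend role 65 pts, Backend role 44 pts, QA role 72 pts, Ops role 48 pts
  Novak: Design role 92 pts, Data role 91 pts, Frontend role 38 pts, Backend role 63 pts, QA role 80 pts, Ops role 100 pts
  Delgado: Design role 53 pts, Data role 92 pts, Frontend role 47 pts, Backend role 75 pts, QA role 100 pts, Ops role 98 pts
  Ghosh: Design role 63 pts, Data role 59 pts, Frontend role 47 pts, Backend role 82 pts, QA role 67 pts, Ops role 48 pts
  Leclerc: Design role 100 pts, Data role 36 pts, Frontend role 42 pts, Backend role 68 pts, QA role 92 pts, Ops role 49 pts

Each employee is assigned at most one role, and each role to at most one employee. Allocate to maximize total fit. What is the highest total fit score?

Max total: 531 pts

Optimal: Lindqvist→Ops role (93 pts), Mendoza→Frontend role (65 pts), Novak→Data role (91 pts), Delgado→QA role (100 pts), Ghosh→Backend role (82 pts), Leclerc→Design role (100 pts) — total 93+65+91+100+82+100 = 531 pts.
Max-entry greedy (repeatedly take the single best remaining cell) gives 527 pts, worse by 4.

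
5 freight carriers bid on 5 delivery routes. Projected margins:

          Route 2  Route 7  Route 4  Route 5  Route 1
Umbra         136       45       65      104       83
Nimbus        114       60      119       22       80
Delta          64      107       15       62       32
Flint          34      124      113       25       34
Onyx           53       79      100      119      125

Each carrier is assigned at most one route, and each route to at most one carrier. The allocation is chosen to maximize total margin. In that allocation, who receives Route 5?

Delta receives Route 5.

Optimal: Umbra→Route 2 ($136k), Nimbus→Route 4 ($119k), Delta→Route 5 ($62k), Flint→Route 7 ($124k), Onyx→Route 1 ($125k) — total 136+119+62+124+125 = $566k.
Column-greedy (each route in turn goes to its best remaining carrier) gives $530k, worse by 36.
Every other assignment is strictly worse.
Delta's own top route is Route 7 ($107k), but forcing Delta→Route 7 and reassigning the rest optimally gives only $563k — worse by 3.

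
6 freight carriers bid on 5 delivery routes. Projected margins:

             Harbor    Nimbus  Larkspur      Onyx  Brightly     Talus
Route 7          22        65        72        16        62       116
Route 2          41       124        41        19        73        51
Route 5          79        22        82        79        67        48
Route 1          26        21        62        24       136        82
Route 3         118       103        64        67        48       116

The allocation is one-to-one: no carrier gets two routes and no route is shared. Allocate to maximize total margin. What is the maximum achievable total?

This is the linear assignment problem.
Optimal: Talus→Route 7 ($116k), Nimbus→Route 2 ($124k), Larkspur→Route 5 ($82k), Brightly→Route 1 ($136k), Harbor→Route 3 ($118k) — total 116+124+82+136+118 = $576k.
Row-greedy (each carrier in turn takes its best remaining route) gives $410k, worse by 166.
Swapping Nimbus↔Larkspur (Nimbus→Route 5 $22k, Larkspur→Route 2 $41k) loses 143.

Maximum total: $576k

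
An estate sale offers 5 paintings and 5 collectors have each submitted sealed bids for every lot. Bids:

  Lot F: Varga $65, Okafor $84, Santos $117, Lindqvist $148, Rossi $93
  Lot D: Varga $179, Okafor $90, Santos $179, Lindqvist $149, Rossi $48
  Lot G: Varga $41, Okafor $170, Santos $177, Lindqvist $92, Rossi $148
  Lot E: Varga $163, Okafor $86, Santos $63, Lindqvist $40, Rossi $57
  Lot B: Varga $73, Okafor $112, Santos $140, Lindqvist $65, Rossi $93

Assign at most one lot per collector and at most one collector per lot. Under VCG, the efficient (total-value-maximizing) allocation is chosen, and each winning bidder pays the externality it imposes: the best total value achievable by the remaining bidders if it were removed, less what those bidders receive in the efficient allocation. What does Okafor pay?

Okafor pays $55.

Efficient allocation: Varga→Lot E ($163), Okafor→Lot G ($170), Santos→Lot D ($179), Lindqvist→Lot F ($148), Rossi→Lot B ($93); total welfare W = $753.
Okafor receives Lot G at value $170, so the others get W − 170 = $583.
Without Okafor: best allocation of the remaining 4 bidders over all 5 lots is Varga→Lot E ($163), Santos→Lot D ($179), Lindqvist→Lot F ($148), Rossi→Lot G ($148), total $638.
VCG payment = (others' best without Okafor) − (others' welfare with Okafor) = 638 − 583 = $55.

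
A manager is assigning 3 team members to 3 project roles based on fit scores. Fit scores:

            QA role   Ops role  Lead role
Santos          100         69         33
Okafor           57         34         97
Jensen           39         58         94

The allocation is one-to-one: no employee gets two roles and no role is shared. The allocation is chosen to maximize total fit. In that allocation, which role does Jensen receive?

Optimal: Santos→QA role (100 pts), Okafor→Lead role (97 pts), Jensen→Ops role (58 pts) — total 100+97+58 = 255 pts.
Swapping Santos↔Okafor (Santos→Lead role 33 pts, Okafor→QA role 57 pts) loses 107.
Jensen's own top role is Lead role (94 pts), but forcing Jensen→Lead role and reassigning the rest optimally gives only 228 pts — worse by 27.

Jensen receives Ops role.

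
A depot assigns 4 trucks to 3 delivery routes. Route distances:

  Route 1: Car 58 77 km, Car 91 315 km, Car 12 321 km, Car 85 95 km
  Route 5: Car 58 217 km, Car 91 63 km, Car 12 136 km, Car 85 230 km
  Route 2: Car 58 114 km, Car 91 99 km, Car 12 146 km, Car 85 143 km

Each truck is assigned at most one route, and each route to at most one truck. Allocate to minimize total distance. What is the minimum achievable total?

This is a one-to-one assignment (minimum-cost bipartite matching).
Optimal: Car 85→Route 1 (95 km), Car 91→Route 5 (63 km), Car 58→Route 2 (114 km) — total 95+63+114 = 272 km.
Row-greedy (each truck in turn takes its cheapest remaining route) gives 286 km, worse by 14.
Swapping Car 58↔Car 85 (Car 58→Route 1 77 km, Car 85→Route 2 143 km) adds 11.

Min total: 272 km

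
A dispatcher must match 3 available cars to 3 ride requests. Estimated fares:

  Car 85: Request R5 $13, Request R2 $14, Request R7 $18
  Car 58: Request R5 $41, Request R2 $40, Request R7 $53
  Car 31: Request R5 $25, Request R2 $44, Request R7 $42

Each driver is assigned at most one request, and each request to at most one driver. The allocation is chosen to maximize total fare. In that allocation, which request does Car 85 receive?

Optimal: Car 85→Request R5 ($13), Car 58→Request R7 ($53), Car 31→Request R2 ($44) — total 13+53+44 = $110.
Column-greedy (each request in turn goes to its best remaining driver) gives $103, worse by 7.
Next-best assignment: Car 85→Request R7, Car 58→Request R5, Car 31→Request R2 = $103.
Swapping Car 31↔Car 58 (Car 31→Request R7 $42, Car 58→Request R2 $40) loses 15.
No other one-to-one assignment exceeds $110.
Car 85's own top request is Request R7 ($18), but forcing Car 85→Request R7 and reassigning the rest optimally gives only $103 — worse by 7.

Car 85 receives Request R5.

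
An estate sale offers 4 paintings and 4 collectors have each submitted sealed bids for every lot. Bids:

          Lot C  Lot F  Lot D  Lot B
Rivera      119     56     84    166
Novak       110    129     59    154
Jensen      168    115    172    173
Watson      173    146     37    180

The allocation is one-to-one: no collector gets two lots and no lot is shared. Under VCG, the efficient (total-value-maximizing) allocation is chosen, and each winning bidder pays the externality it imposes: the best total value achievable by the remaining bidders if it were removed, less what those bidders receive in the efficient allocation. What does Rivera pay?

Efficient allocation: Rivera→Lot B ($166), Novak→Lot F ($129), Jensen→Lot D ($172), Watson→Lot C ($173); total welfare W = $640.
Rivera receives Lot B at value $166, so the others get W − 166 = $474.
Without Rivera: best allocation of the remaining 3 bidders over all 4 lots is Novak→Lot B ($154), Jensen→Lot D ($172), Watson→Lot C ($173), total $499.
VCG payment = (others' best without Rivera) − (others' welfare with Rivera) = 499 − 474 = $25.

Rivera pays $25.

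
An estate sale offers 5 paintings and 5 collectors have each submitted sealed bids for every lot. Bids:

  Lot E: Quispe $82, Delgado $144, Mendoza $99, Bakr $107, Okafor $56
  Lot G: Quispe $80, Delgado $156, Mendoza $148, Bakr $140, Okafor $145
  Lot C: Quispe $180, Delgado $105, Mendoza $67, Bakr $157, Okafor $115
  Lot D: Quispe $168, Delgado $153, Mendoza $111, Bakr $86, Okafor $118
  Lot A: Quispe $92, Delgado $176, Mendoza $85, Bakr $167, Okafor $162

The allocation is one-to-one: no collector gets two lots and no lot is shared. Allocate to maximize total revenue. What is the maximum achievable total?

This is a one-to-one assignment (maximum-weight bipartite matching).
Optimal: Quispe→Lot D ($168), Delgado→Lot E ($144), Mendoza→Lot G ($148), Bakr→Lot C ($157), Okafor→Lot A ($162) — total 168+144+148+157+162 = $779.
Column-greedy (each lot in turn goes to its best remaining collector) gives $757, worse by 22.

Max total: $779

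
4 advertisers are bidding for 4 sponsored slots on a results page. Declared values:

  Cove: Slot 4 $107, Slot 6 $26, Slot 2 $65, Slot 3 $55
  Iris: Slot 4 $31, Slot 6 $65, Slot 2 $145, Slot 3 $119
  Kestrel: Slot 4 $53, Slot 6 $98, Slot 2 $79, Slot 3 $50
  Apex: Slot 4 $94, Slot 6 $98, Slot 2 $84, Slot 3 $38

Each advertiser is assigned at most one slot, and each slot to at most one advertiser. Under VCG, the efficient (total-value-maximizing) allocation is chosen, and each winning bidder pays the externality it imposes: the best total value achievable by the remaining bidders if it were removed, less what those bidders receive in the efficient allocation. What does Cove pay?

Cove pays $36.

Efficient allocation: Cove→Slot 4 ($107), Iris→Slot 3 ($119), Kestrel→Slot 6 ($98), Apex→Slot 2 ($84); total welfare W = $408.
Cove receives Slot 4 at value $107, so the others get W − 107 = $301.
Without Cove: best allocation of the remaining 3 bidders over all 4 slots is Iris→Slot 2 ($145), Kestrel→Slot 6 ($98), Apex→Slot 4 ($94), total $337.
VCG payment = (others' best without Cove) − (others' welfare with Cove) = 337 − 301 = $36.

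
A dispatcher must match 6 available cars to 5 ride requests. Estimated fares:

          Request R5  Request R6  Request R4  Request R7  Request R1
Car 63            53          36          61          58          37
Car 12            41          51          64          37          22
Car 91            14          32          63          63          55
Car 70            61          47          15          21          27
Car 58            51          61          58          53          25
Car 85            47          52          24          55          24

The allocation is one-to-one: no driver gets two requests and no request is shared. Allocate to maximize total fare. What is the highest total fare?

Maximum total: $299

Treat this as an assignment problem: match each driver to one request.
Optimal: Car 70→Request R5 ($61), Car 58→Request R6 ($61), Car 12→Request R4 ($64), Car 63→Request R7 ($58), Car 91→Request R1 ($55) — total 61+61+64+58+55 = $299.
Max-entry greedy (repeatedly take the single best remaining cell) gives $286, worse by 13.
Next-best assignment: Car 70→Request R5, Car 58→Request R6, Car 12→Request R4, Car 85→Request R7, Car 91→Request R1 = $296.
Swapping Car 63↔Car 58 (Car 63→Request R6 $36, Car 58→Request R7 $53) loses 30.
Checked against all permutations: $299 is optimal.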